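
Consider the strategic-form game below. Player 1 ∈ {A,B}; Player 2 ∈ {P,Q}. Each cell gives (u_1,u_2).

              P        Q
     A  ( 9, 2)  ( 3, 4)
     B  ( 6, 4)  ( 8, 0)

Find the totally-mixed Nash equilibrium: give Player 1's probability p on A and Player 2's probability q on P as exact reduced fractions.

p=2/3, q=5/8

P1 indiff ⇒ q·9+(1-q)·3 = q·6+(1-q)·8 ⇒ q(3) = (1-q)(5) ⇒ q = 5/8
P2 indiff ⇒ p·2+(1-p)·4 = p·4+(1-p)·0 ⇒ p(-2) = (1-p)(-4) ⇒ p = 2/3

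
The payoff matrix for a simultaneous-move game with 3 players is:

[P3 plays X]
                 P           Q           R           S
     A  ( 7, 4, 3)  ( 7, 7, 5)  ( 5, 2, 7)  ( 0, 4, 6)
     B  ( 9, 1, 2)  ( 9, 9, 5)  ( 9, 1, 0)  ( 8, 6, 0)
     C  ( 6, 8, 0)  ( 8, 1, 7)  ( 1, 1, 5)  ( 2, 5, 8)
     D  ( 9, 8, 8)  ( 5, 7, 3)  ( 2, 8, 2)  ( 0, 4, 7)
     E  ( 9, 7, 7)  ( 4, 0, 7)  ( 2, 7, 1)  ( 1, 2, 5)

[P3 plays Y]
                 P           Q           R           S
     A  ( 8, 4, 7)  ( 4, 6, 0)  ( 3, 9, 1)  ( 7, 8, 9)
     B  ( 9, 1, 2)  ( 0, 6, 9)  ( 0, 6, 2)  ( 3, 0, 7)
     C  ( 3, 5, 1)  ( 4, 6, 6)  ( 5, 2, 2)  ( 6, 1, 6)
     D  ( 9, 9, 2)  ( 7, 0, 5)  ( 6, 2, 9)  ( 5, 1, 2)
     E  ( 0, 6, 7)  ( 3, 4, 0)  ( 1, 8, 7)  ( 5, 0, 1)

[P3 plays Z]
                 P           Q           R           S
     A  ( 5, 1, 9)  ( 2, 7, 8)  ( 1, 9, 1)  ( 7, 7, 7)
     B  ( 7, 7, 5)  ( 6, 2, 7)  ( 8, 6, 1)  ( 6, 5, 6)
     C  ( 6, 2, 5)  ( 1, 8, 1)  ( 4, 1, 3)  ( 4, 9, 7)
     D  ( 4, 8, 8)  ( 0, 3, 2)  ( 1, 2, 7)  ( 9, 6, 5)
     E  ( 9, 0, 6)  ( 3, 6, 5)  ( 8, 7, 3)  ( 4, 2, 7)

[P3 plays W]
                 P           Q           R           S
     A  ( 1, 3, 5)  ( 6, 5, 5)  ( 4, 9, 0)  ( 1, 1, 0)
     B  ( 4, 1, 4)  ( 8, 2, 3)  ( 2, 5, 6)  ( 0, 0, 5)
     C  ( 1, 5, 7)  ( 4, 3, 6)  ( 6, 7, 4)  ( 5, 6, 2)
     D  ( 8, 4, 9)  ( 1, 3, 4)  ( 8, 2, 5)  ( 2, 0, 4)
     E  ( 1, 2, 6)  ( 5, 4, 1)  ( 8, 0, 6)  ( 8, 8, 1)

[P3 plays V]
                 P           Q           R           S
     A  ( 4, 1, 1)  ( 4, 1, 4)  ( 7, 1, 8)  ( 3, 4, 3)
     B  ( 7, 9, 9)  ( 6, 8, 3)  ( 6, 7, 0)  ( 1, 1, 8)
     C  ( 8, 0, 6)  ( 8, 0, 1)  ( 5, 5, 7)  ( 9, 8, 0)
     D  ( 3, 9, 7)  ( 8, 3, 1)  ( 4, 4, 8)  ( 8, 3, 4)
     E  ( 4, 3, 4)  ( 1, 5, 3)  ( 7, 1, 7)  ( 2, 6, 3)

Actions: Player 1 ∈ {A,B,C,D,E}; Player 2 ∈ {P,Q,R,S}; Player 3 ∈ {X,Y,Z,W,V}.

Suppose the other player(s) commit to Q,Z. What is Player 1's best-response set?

u_1(A vs Q,Z) = 2
u_1(B vs Q,Z) = 6
u_1(C vs Q,Z) = 1
u_1(D vs Q,Z) = 0
u_1(E vs Q,Z) = 3
max payoff 6 at {B}

argmax u_1 = {B}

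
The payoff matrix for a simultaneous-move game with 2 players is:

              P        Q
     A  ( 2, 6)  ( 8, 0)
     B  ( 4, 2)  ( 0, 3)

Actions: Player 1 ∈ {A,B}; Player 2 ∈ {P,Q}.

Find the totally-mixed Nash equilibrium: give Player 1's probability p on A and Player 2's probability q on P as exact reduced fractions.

P1 indiff ⇒ q·2+(1-q)·8 = q·4+(1-q)·0 ⇒ q(-2) = (1-q)(-8) ⇒ q = 4/5
P2 indiff ⇒ p·6+(1-p)·2 = p·0+(1-p)·3 ⇒ p(6) = (1-p)(1) ⇒ p = 1/7

P1 mixes 1/7 on A; P2 mixes 4/5 on P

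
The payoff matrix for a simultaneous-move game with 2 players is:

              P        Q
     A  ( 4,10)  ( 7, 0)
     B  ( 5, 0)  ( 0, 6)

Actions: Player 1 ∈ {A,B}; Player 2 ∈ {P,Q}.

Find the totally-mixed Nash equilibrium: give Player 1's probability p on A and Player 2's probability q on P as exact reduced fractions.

P1 indiff ⇒ q·4+(1-q)·7 = q·5+(1-q)·0 ⇒ q(-1) = (1-q)(-7) ⇒ q = 7/8
P2 indiff ⇒ p·10+(1-p)·0 = p·0+(1-p)·6 ⇒ p(10) = (1-p)(6) ⇒ p = 3/8

P1 mixes 3/8 on A; P2 mixes 7/8 on P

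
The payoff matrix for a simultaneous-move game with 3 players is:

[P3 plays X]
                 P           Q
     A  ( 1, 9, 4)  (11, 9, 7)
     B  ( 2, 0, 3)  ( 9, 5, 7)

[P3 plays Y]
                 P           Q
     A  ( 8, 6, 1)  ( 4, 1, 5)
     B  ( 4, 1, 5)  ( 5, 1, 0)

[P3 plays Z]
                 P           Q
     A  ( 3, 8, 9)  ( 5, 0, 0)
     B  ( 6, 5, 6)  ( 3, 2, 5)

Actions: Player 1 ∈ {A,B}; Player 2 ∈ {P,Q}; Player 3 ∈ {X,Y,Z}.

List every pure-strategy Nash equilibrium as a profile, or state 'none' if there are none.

(A,P,X): not NE [P1→B gives 2>1; P3→Z gives 9>4]
(A,P,Y): not NE [P3→Z gives 9>1]
(A,P,Z): not NE [P1→B gives 6>3]
(A,Q,X): NE
(A,Q,Y): not NE [P1→B gives 5>4; P2→P gives 6>1; P3→X gives 7>5]
(A,Q,Z): not NE [P2→P gives 8>0; P3→X gives 7>0]
(B,P,X): not NE [P2→Q gives 5>0; P3→Z gives 6>3]
(B,P,Y): not NE [P1→A gives 8>4; P3→Z gives 6>5]
(B,P,Z): NE
(B,Q,X): not NE [P1→A gives 11>9]
(B,Q,Y): not NE [P3→X gives 7>0]
(B,Q,Z): not NE [P1→A gives 5>3; P2→P gives 5>2; P3→X gives 7>5]

NE set: (A,Q,X), (B,P,Z)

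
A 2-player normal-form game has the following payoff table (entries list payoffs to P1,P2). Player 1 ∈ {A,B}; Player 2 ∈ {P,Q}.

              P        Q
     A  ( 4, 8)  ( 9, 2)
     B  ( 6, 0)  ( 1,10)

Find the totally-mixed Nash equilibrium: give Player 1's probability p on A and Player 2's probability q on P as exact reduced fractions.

p=5/8, q=4/5

P1 indiff ⇒ q·4+(1-q)·9 = q·6+(1-q)·1 ⇒ q(-2) = (1-q)(-8) ⇒ q = 4/5
P2 indiff ⇒ p·8+(1-p)·0 = p·2+(1-p)·10 ⇒ p(6) = (1-p)(10) ⇒ p = 5/8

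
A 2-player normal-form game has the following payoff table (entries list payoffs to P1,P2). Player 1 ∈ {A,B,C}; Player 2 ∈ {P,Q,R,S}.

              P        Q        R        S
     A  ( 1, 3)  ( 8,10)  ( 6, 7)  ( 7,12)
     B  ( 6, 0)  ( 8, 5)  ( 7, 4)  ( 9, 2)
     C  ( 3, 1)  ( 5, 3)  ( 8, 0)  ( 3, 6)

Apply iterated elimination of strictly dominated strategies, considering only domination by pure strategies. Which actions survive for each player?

P2 drop P (Q beats it: A:10>3 B:5>0 C:3>1)
P2 drop R (Q beats it: A:10>7 B:5>4 C:3>0)
P1 drop C (A beats it: Q:8>5 S:7>3)
P1→{A,B} P2→{Q,S}

Remaining: P1:{A,B} P2:{Q,S}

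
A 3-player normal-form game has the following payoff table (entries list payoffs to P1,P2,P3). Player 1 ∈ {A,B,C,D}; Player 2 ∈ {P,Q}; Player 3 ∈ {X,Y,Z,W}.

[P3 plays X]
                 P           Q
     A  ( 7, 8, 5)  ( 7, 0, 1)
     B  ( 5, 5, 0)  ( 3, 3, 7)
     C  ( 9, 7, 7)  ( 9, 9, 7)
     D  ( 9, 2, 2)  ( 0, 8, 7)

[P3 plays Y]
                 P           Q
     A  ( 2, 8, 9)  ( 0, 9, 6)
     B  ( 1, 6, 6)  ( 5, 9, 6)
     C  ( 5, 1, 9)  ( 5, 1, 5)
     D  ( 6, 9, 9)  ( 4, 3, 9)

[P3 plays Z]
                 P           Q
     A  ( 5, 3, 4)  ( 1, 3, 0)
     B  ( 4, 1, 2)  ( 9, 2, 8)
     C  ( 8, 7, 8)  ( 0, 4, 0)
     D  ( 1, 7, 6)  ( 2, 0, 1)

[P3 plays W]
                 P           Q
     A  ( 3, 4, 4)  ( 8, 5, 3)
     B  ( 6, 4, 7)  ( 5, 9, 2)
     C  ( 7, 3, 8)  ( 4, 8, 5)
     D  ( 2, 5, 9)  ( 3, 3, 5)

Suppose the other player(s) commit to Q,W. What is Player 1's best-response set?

P1 best: {A}

u_1(A vs Q,W) = 8
u_1(B vs Q,W) = 5
u_1(C vs Q,W) = 4
u_1(D vs Q,W) = 3
max payoff 8 at {A}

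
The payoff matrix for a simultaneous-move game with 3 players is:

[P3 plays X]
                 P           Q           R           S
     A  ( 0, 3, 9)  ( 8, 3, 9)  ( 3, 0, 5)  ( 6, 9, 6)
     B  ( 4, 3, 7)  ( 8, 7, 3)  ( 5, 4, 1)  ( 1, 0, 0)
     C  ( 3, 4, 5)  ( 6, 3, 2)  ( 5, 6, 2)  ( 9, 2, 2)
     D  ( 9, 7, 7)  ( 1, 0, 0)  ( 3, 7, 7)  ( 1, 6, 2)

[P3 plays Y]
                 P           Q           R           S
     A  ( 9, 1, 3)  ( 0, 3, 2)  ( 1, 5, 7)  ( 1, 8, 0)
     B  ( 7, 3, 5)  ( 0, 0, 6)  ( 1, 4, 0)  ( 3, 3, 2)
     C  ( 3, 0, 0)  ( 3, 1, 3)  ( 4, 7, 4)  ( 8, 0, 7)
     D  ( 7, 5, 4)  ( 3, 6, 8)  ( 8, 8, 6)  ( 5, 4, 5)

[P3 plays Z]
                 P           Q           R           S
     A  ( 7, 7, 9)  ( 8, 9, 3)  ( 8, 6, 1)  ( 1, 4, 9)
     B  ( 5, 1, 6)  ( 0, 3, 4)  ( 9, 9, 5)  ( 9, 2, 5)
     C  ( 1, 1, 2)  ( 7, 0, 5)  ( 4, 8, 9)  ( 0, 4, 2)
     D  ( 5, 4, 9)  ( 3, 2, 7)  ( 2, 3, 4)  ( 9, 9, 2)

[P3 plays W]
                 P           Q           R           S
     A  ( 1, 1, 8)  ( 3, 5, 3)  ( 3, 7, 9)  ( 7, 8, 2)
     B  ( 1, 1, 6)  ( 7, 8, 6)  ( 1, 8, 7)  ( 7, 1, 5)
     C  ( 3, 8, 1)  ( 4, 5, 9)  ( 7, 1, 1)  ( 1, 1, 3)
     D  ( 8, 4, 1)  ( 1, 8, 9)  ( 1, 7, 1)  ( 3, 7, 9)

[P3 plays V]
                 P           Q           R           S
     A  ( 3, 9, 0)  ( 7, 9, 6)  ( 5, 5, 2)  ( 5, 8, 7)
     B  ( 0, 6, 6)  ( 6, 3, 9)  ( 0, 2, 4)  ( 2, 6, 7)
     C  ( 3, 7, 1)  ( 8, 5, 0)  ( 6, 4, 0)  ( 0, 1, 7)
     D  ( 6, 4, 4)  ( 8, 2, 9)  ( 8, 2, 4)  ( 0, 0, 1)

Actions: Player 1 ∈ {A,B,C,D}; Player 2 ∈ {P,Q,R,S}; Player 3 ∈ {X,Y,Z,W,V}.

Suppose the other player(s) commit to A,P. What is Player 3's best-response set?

u_3(X vs A,P) = 9
u_3(Y vs A,P) = 3
u_3(Z vs A,P) = 9
u_3(W vs A,P) = 8
u_3(V vs A,P) = 0
max payoff 9 at {X,Z}

P3 best: {X,Z}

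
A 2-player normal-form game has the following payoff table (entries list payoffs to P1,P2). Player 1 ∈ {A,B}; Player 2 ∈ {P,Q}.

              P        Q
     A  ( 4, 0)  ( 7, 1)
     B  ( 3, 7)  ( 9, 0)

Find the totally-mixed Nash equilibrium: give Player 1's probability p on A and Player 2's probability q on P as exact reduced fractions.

(p,q) = (7/8, 2/3)

P1 indiff ⇒ q·4+(1-q)·7 = q·3+(1-q)·9 ⇒ q(1) = (1-q)(2) ⇒ q = 2/3
P2 indiff ⇒ p·0+(1-p)·7 = p·1+(1-p)·0 ⇒ p(-1) = (1-p)(-7) ⇒ p = 7/8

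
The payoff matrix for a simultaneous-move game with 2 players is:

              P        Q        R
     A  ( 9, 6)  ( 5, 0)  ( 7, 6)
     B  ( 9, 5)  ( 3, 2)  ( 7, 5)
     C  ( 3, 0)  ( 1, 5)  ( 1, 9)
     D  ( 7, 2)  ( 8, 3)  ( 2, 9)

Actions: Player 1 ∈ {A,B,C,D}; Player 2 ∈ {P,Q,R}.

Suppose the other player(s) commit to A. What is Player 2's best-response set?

BR_2 = {P,R}

u_2(P vs A) = 6
u_2(Q vs A) = 0
u_2(R vs A) = 6
max payoff 6 at {P,R}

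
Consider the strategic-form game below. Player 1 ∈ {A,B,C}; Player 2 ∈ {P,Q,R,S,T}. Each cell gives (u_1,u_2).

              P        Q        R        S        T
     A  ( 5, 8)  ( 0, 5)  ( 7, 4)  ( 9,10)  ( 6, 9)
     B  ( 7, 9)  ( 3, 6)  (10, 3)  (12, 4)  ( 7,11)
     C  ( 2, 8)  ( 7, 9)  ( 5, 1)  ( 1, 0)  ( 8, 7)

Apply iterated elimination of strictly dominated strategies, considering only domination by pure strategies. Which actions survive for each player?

Remaining: P1:{B,C} P2:{P,Q,T}

P1 drop A (B beats it: P:7>5 Q:3>0 R:10>7 S:12>9 T:7>6)
P2 drop R (P beats it: B:9>3 C:8>1)
P2 drop S (P beats it: B:9>4 C:8>0)
P1→{B,C} P2→{P,Q,T}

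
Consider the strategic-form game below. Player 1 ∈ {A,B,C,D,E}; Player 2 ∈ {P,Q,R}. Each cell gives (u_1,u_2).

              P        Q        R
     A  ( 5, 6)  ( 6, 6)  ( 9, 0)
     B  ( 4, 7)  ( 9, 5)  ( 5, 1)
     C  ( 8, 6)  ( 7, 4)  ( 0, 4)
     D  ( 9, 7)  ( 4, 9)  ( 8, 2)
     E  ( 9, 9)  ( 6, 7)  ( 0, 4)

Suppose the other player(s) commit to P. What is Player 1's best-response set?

u_1(A vs P) = 5
u_1(B vs P) = 4
u_1(C vs P) = 8
u_1(D vs P) = 9
u_1(E vs P) = 9
max payoff 9 at {D,E}

P1 best: {D,E}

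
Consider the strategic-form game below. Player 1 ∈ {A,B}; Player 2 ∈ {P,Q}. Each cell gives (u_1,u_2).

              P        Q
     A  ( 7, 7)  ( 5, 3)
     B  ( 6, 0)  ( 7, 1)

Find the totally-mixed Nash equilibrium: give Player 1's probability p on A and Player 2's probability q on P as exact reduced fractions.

P1 indiff ⇒ q·7+(1-q)·5 = q·6+(1-q)·7 ⇒ q(1) = (1-q)(2) ⇒ q = 2/3
P2 indiff ⇒ p·7+(1-p)·0 = p·3+(1-p)·1 ⇒ p(4) = (1-p)(1) ⇒ p = 1/5

P1 mixes 1/5 on A; P2 mixes 2/3 on P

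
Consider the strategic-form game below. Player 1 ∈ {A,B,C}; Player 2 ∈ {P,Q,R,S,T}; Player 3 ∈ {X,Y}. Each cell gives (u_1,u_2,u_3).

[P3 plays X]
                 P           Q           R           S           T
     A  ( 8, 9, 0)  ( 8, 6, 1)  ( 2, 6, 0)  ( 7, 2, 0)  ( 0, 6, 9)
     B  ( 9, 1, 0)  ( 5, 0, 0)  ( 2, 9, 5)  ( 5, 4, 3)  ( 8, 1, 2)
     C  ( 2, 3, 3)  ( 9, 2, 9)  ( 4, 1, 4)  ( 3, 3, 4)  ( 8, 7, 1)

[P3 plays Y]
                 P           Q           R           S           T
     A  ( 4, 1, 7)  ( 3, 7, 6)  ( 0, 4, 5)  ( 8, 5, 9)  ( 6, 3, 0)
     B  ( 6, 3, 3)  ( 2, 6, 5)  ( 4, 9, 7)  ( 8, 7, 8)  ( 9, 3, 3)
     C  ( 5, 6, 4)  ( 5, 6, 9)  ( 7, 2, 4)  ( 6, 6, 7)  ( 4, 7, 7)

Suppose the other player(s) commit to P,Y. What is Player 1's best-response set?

u_1(A vs P,Y) = 4
u_1(B vs P,Y) = 6
u_1(C vs P,Y) = 5
max payoff 6 at {B}

P1 best: {B}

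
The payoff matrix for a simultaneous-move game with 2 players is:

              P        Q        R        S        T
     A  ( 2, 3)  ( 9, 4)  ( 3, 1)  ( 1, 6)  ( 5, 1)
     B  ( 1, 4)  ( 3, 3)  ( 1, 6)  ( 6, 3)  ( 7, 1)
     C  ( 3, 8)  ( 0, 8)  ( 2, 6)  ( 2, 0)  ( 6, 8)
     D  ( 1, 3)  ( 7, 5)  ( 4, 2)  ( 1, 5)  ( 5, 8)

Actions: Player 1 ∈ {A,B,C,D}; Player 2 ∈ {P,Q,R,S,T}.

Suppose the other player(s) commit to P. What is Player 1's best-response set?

u_1(A vs P) = 2
u_1(B vs P) = 1
u_1(C vs P) = 3
u_1(D vs P) = 1
max payoff 3 at {C}

argmax u_1 = {C}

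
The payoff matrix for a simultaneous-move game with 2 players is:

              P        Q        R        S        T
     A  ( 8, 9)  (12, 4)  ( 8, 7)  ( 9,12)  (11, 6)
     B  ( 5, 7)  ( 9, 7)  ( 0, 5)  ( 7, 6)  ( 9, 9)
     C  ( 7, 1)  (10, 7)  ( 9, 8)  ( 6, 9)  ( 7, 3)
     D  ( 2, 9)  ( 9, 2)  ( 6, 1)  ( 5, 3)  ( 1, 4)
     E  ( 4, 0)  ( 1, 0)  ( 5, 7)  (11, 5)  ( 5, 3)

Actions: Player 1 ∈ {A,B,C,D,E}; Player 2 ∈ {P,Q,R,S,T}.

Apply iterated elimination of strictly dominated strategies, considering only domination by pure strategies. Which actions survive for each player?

Survivors P1:{A,C,E} P2:{R,S}

P1 drop B (A beats it: P:8>5 Q:12>9 R:8>0 S:9>7 T:11>9)
P1 drop D (A beats it: P:8>2 Q:12>9 R:8>6 S:9>5 T:11>1)
P2 drop P (S beats it: A:12>9 C:9>1 E:5>0)
P2 drop Q (R beats it: A:7>4 C:8>7 E:7>0)
P2 drop T (R beats it: A:7>6 C:8>3 E:7>3)
P1→{A,C,E} P2→{R,S}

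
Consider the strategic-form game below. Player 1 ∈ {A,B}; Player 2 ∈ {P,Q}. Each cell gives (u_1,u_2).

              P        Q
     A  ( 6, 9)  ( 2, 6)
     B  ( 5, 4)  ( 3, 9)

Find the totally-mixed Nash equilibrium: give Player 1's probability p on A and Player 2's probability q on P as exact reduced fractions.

P1 indiff ⇒ q·6+(1-q)·2 = q·5+(1-q)·3 ⇒ q(1) = (1-q)(1) ⇒ q = 1/2
P2 indiff ⇒ p·9+(1-p)·4 = p·6+(1-p)·9 ⇒ p(3) = (1-p)(5) ⇒ p = 5/8

P1 mixes 5/8 on A; P2 mixes 1/2 on P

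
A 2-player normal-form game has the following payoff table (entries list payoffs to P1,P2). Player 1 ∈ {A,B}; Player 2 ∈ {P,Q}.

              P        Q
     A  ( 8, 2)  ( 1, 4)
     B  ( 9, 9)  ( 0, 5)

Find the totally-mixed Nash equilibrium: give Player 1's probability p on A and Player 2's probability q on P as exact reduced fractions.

P1 indiff ⇒ q·8+(1-q)·1 = q·9+(1-q)·0 ⇒ q(-1) = (1-q)(-1) ⇒ q = 1/2
P2 indiff ⇒ p·2+(1-p)·9 = p·4+(1-p)·5 ⇒ p(-2) = (1-p)(-4) ⇒ p = 2/3

P1 mixes 2/3 on A; P2 mixes 1/2 on P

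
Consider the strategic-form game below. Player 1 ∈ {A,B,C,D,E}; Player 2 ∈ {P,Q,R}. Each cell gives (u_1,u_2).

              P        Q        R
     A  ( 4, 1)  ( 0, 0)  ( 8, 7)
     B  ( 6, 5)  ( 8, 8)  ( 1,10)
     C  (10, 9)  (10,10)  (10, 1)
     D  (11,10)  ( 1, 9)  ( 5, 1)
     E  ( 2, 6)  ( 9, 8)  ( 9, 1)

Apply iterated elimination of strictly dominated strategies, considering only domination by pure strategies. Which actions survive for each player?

Remaining: P1:{C,D} P2:{P,Q}

P1 drop A (C beats it: P:10>4 Q:10>0 R:10>8)
P1 drop B (C beats it: P:10>6 Q:10>8 R:10>1)
P1 drop E (C beats it: P:10>2 Q:10>9 R:10>9)
P2 drop R (P beats it: C:9>1 D:10>1)
P1→{C,D} P2→{P,Q}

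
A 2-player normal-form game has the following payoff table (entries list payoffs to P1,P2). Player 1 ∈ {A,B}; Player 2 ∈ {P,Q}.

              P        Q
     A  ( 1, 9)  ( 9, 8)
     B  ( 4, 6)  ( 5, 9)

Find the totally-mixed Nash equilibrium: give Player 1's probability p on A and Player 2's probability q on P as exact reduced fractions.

P1 indiff ⇒ q·1+(1-q)·9 = q·4+(1-q)·5 ⇒ q(-3) = (1-q)(-4) ⇒ q = 4/7
P2 indiff ⇒ p·9+(1-p)·6 = p·8+(1-p)·9 ⇒ p(1) = (1-p)(3) ⇒ p = 3/4

p=3/4, q=4/7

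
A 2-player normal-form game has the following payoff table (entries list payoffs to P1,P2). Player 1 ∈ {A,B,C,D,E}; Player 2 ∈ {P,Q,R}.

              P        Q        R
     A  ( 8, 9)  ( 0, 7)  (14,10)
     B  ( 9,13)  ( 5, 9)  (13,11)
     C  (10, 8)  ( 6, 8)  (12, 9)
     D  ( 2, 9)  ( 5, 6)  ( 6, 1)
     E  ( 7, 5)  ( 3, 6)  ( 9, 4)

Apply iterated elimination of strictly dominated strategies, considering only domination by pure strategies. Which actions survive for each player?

P1 drop D (C beats it: P:10>2 Q:6>5 R:12>6)
P1 drop E (B beats it: P:9>7 Q:5>3 R:13>9)
P2 drop Q (R beats it: A:10>7 B:11>9 C:9>8)
P1→{A,B,C} P2→{P,R}

Remaining: P1:{A,B,C} P2:{P,R}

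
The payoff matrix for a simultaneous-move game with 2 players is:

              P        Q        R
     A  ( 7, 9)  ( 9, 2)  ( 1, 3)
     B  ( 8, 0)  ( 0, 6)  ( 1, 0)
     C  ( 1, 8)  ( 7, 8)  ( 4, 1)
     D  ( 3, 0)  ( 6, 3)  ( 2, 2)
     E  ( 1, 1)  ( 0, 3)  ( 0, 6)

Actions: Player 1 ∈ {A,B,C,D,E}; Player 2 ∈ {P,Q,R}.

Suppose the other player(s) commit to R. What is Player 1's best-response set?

u_1(A vs R) = 1
u_1(B vs R) = 1
u_1(C vs R) = 4
u_1(D vs R) = 2
u_1(E vs R) = 0
max payoff 4 at {C}

P1 best: {C}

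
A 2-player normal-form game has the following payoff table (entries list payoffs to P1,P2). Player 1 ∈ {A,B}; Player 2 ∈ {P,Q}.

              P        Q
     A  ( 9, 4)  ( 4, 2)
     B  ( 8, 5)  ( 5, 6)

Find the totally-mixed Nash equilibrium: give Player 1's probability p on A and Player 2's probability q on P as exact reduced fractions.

P1 indiff ⇒ q·9+(1-q)·4 = q·8+(1-q)·5 ⇒ q(1) = (1-q)(1) ⇒ q = 1/2
P2 indiff ⇒ p·4+(1-p)·5 = p·2+(1-p)·6 ⇒ p(2) = (1-p)(1) ⇒ p = 1/3

p=1/3, q=1/2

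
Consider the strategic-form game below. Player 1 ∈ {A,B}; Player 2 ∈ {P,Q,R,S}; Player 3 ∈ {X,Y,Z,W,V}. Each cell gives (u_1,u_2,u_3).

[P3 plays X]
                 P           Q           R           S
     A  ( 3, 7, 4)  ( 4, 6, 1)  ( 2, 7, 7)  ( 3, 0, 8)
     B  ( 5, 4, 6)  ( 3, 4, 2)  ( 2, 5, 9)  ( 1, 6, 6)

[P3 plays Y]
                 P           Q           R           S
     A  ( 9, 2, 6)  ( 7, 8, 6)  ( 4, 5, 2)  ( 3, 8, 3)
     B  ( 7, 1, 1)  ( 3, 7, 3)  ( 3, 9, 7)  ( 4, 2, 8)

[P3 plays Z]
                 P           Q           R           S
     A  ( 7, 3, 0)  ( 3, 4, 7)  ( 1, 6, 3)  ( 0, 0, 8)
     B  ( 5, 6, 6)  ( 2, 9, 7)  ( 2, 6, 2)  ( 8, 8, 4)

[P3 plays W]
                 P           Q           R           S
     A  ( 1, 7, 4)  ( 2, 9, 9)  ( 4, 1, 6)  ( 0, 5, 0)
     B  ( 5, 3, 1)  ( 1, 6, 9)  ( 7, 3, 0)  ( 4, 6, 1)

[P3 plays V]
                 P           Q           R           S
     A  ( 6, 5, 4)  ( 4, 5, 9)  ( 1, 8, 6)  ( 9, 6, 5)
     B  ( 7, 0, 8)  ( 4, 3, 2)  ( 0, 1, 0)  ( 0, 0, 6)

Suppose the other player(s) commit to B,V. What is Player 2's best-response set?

u_2(P vs B,V) = 0
u_2(Q vs B,V) = 3
u_2(R vs B,V) = 1
u_2(S vs B,V) = 0
max payoff 3 at {Q}

P2 best: {Q}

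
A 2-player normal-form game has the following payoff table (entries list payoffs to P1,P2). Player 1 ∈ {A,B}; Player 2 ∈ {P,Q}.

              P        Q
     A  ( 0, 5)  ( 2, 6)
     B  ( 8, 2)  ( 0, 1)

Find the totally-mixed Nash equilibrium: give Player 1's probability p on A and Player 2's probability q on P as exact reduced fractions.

p=1/2, q=1/5

P1 indiff ⇒ q·0+(1-q)·2 = q·8+(1-q)·0 ⇒ q(-8) = (1-q)(-2) ⇒ q = 1/5
P2 indiff ⇒ p·5+(1-p)·2 = p·6+(1-p)·1 ⇒ p(-1) = (1-p)(-1) ⇒ p = 1/2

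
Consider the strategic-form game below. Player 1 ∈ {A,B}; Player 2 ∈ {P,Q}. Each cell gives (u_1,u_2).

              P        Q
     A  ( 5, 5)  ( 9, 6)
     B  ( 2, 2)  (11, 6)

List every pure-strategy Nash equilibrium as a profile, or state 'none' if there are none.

(A,P): not NE [P2→Q gives 6>5]
(A,Q): not NE [P1→B gives 11>9]
(B,P): not NE [P1→A gives 5>2; P2→Q gives 6>2]
(B,Q): NE

PSNE = {(B,Q)}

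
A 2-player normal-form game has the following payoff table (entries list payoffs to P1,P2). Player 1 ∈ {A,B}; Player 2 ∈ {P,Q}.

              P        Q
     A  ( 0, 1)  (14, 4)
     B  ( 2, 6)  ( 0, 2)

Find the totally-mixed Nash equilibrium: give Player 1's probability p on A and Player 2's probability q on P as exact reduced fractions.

P1 indiff ⇒ q·0+(1-q)·14 = q·2+(1-q)·0 ⇒ q(-2) = (1-q)(-14) ⇒ q = 7/8
P2 indiff ⇒ p·1+(1-p)·6 = p·4+(1-p)·2 ⇒ p(-3) = (1-p)(-4) ⇒ p = 4/7

p=4/7, q=7/8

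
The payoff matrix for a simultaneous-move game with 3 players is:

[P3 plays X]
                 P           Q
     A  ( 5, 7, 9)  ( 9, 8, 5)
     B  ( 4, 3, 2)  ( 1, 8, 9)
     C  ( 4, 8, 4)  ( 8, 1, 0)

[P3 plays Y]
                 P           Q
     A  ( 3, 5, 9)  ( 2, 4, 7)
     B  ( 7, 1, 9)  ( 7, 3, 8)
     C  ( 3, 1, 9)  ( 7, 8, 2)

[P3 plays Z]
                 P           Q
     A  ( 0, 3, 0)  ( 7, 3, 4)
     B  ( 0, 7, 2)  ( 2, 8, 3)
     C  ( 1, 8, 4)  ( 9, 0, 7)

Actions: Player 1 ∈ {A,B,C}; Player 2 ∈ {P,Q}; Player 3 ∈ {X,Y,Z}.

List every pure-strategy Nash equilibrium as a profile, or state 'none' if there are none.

No pure NE.

(A,P,X): not NE [P2→Q gives 8>7]
(A,P,Y): not NE [P1→B gives 7>3]
(A,P,Z): not NE [P1→C gives 1>0; P3→Y gives 9>0]
(A,Q,X): not NE [P3→Y gives 7>5]
(A,Q,Y): not NE [P1→C gives 7>2; P2→P gives 5>4]
(A,Q,Z): not NE [P1→C gives 9>7; P3→Y gives 7>4]
(B,P,X): not NE [P1→A gives 5>4; P2→Q gives 8>3; P3→Y gives 9>2]
(B,P,Y): not NE [P2→Q gives 3>1]
(B,P,Z): not NE [P1→C gives 1>0; P2→Q gives 8>7; P3→Y gives 9>2]
(B,Q,X): not NE [P1→A gives 9>1]
(B,Q,Y): not NE [P3→X gives 9>8]
(B,Q,Z): not NE [P1→C gives 9>2; P3→X gives 9>3]
(C,P,X): not NE [P1→A gives 5>4; P3→Y gives 9>4]
(C,P,Y): not NE [P1→B gives 7>3; P2→Q gives 8>1]
(C,P,Z): not NE [P3→Y gives 9>4]
(C,Q,X): not NE [P1→A gives 9>8; P2→P gives 8>1; P3→Z gives 7>0]
(C,Q,Y): not NE [P3→Z gives 7>2]
(C,Q,Z): not NE [P2→P gives 8>0]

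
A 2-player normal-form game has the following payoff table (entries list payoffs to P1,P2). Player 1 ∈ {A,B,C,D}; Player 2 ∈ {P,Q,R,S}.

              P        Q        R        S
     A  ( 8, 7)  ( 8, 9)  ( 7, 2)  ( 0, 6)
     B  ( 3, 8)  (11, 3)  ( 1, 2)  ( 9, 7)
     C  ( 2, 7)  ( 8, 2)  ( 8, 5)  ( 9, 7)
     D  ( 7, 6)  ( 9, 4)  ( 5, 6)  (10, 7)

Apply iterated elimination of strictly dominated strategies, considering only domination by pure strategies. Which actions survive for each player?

P2 drop R (S beats it: A:6>2 B:7>2 C:7>5 D:7>6)
P1 drop C (D beats it: P:7>2 Q:9>8 S:10>9)
P1→{A,B,D} P2→{P,Q,S}

Survivors P1:{A,B,D} P2:{P,Q,S}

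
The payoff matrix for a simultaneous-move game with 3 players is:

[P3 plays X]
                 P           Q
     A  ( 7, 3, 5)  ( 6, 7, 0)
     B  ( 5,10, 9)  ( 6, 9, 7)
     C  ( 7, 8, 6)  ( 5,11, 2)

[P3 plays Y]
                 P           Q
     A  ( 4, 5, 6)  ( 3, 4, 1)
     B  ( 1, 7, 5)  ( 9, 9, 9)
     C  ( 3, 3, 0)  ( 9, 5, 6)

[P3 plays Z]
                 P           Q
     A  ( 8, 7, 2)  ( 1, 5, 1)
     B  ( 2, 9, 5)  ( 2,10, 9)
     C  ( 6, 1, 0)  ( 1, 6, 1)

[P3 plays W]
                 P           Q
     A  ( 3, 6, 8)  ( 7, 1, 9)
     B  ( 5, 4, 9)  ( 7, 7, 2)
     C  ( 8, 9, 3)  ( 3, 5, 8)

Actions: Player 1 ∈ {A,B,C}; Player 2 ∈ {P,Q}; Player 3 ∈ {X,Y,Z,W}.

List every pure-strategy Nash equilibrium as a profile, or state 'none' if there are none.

NE set: (B,Q,Y), (B,Q,Z)

(A,P,X): not NE [P2→Q gives 7>3; P3→W gives 8>5]
(A,P,Y): not NE [P3→W gives 8>6]
(A,P,Z): not NE [P3→W gives 8>2]
(A,P,W): not NE [P1→C gives 8>3]
(A,Q,X): not NE [P3→W gives 9>0]
(A,Q,Y): not NE [P1→C gives 9>3; P2→P gives 5>4; P3→W gives 9>1]
(A,Q,Z): not NE [P1→B gives 2>1; P2→P gives 7>5; P3→W gives 9>1]
(A,Q,W): not NE [P2→P gives 6>1]
(B,P,X): not NE [P1→C gives 7>5]
(B,P,Y): not NE [P1→A gives 4>1; P2→Q gives 9>7; P3→W gives 9>5]
(B,P,Z): not NE [P1→A gives 8>2; P2→Q gives 10>9; P3→W gives 9>5]
(B,P,W): not NE [P1→C gives 8>5; P2→Q gives 7>4]
(B,Q,X): not NE [P2→P gives 10>9; P3→Z gives 9>7]
(B,Q,Y): NE
(B,Q,Z): NE
(B,Q,W): not NE [P3→Z gives 9>2]
(C,P,X): not NE [P2→Q gives 11>8]
(C,P,Y): not NE [P1→A gives 4>3; P2→Q gives 5>3; P3→X gives 6>0]
(C,P,Z): not NE [P1→A gives 8>6; P2→Q gives 6>1; P3→X gives 6>0]
(C,P,W): not NE [P3→X gives 6>3]
(C,Q,X): not NE [P1→B gives 6>5; P3→W gives 8>2]
(C,Q,Y): not NE [P3→W gives 8>6]
(C,Q,Z): not NE [P1→B gives 2>1; P3→W gives 8>1]
(C,Q,W): not NE [P1→B gives 7>3; P2→P gives 9>5]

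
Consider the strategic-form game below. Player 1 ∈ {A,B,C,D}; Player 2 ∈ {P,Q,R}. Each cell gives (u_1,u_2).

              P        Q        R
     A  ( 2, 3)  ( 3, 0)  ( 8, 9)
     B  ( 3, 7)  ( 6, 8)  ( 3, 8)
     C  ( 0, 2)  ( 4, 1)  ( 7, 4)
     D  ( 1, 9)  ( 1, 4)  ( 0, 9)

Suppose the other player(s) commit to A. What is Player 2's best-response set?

BR_2 = {R}

u_2(P vs A) = 3
u_2(Q vs A) = 0
u_2(R vs A) = 9
max payoff 9 at {R}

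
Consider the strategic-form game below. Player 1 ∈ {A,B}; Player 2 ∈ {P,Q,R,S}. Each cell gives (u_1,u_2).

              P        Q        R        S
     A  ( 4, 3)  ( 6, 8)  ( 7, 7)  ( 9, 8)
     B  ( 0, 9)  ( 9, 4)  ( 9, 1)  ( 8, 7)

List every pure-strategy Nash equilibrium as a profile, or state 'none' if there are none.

NE set: (A,S)

(A,P): not NE [P2→S gives 8>3]
(A,Q): not NE [P1→B gives 9>6]
(A,R): not NE [P1→B gives 9>7; P2→S gives 8>7]
(A,S): NE
(B,P): not NE [P1→A gives 4>0]
(B,Q): not NE [P2→P gives 9>4]
(B,R): not NE [P2→P gives 9>1]
(B,S): not NE [P1→A gives 9>8; P2→P gives 9>7]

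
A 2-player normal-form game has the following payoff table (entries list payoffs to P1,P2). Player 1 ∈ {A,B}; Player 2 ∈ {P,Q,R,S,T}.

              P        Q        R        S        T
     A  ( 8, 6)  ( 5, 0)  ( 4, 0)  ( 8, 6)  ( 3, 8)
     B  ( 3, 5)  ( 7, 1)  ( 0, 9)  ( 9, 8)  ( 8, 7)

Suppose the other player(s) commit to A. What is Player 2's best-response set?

u_2(P vs A) = 6
u_2(Q vs A) = 0
u_2(R vs A) = 0
u_2(S vs A) = 6
u_2(T vs A) = 8
max payoff 8 at {T}

argmax u_2 = {T}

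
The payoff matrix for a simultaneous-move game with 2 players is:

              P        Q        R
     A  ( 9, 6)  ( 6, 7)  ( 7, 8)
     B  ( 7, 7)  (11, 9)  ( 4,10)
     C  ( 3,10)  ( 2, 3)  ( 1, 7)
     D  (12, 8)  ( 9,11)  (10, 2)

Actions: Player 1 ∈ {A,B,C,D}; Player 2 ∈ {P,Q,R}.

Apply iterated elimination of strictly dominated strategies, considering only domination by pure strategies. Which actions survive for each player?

P1 drop A (D beats it: P:12>9 Q:9>6 R:10>7)
P1 drop C (B beats it: P:7>3 Q:11>2 R:4>1)
P2 drop P (Q beats it: B:9>7 D:11>8)
P1→{B,D} P2→{Q,R}

IESDS → P1:{B,D} P2:{Q,R}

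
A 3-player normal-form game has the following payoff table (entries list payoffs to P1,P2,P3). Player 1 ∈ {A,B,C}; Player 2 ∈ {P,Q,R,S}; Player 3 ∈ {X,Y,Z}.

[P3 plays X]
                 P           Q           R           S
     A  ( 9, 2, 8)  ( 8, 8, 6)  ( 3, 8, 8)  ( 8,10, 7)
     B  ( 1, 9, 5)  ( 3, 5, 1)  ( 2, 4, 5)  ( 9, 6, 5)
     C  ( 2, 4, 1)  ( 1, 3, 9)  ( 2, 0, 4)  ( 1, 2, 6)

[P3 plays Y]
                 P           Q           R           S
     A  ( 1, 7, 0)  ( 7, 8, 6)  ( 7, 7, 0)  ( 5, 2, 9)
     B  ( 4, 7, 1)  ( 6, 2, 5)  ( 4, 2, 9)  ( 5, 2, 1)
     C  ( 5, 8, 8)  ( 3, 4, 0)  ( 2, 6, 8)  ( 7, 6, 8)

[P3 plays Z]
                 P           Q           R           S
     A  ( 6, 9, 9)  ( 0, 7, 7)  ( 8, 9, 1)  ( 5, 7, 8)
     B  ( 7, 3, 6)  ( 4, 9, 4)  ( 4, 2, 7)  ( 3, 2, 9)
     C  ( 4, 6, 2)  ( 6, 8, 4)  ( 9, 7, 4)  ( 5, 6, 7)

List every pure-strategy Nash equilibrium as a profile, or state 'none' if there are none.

NE set: (C,P,Y)

(A,P,X): not NE [P2→S gives 10>2; P3→Z gives 9>8]
(A,P,Y): not NE [P1→C gives 5>1; P2→Q gives 8>7; P3→Z gives 9>0]
(A,P,Z): not NE [P1→B gives 7>6]
(A,Q,X): not NE [P2→S gives 10>8; P3→Z gives 7>6]
(A,Q,Y): not NE [P3→Z gives 7>6]
(A,Q,Z): not NE [P1→C gives 6>0; P2→R gives 9>7]
(A,R,X): not NE [P2→S gives 10>8]
(A,R,Y): not NE [P2→Q gives 8>7; P3→X gives 8>0]
(A,R,Z): not NE [P1→C gives 9>8; P3→X gives 8>1]
(A,S,X): not NE [P1→B gives 9>8; P3→Y gives 9>7]
(A,S,Y): not NE [P1→C gives 7>5; P2→Q gives 8>2]
(A,S,Z): not NE [P2→R gives 9>7; P3→Y gives 9>8]
(B,P,X): not NE [P1→A gives 9>1; P3→Z gives 6>5]
(B,P,Y): not NE [P1→C gives 5>4; P3→Z gives 6>1]
(B,P,Z): not NE [P2→Q gives 9>3]
(B,Q,X): not NE [P1→A gives 8>3; P2→P gives 9>5; P3→Y gives 5>1]
(B,Q,Y): not NE [P1→A gives 7>6; P2→P gives 7>2]
(B,Q,Z): not NE [P1→C gives 6>4; P3→Y gives 5>4]
(B,R,X): not NE [P1→A gives 3>2; P2→P gives 9>4; P3→Y gives 9>5]
(B,R,Y): not NE [P1→A gives 7>4; P2→P gives 7>2]
(B,R,Z): not NE [P1→C gives 9>4; P2→Q gives 9>2; P3→Y gives 9>7]
(B,S,X): not NE [P2→P gives 9>6; P3→Z gives 9>5]
(B,S,Y): not NE [P1→C gives 7>5; P2→P gives 7>2; P3→Z gives 9>1]
(B,S,Z): not NE [P1→C gives 5>3; P2→Q gives 9>2]
(C,P,X): not NE [P1→A gives 9>2; P3→Y gives 8>1]
(C,P,Y): NE
(C,P,Z): not NE [P1→B gives 7>4; P2→Q gives 8>6; P3→Y gives 8>2]
(C,Q,X): not NE [P1→A gives 8>1; P2→P gives 4>3]
(C,Q,Y): not NE [P1→A gives 7>3; P2→P gives 8>4; P3→X gives 9>0]
(C,Q,Z): not NE [P3→X gives 9>4]
(C,R,X): not NE [P1→A gives 3>2; P2→P gives 4>0; P3→Y gives 8>4]
(C,R,Y): not NE [P1→A gives 7>2; P2→P gives 8>6]
(C,R,Z): not NE [P2→Q gives 8>7; P3→Y gives 8>4]
(C,S,X): not NE [P1→B gives 9>1; P2→P gives 4>2; P3→Y gives 8>6]
(C,S,Y): not NE [P2→P gives 8>6]
(C,S,Z): not NE [P2→Q gives 8>6; P3→Y gives 8>7]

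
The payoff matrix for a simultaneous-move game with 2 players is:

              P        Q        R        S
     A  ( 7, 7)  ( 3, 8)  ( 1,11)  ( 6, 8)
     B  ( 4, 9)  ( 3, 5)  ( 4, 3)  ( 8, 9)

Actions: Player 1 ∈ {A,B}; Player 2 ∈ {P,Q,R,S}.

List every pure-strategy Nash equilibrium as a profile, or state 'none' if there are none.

(A,P): not NE [P2→R gives 11>7]
(A,Q): not NE [P2→R gives 11>8]
(A,R): not NE [P1→B gives 4>1]
(A,S): not NE [P1→B gives 8>6; P2→R gives 11>8]
(B,P): not NE [P1→A gives 7>4]
(B,Q): not NE [P2→S gives 9>5]
(B,R): not NE [P2→S gives 9>3]
(B,S): NE

PSNE = {(B,S)}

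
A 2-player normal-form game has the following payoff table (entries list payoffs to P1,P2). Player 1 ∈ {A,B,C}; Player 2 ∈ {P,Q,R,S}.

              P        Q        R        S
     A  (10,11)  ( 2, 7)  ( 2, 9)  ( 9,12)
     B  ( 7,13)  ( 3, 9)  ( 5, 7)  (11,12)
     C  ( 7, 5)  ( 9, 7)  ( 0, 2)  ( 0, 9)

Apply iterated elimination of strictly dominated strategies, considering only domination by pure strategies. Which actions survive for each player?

Survivors P1:{A,B} P2:{P,S}

P2 drop Q (S beats it: A:12>7 B:12>9 C:9>7)
P1 drop C (A beats it: P:10>7 R:2>0 S:9>0)
P2 drop R (P beats it: A:11>9 B:13>7)
P1→{A,B} P2→{P,S}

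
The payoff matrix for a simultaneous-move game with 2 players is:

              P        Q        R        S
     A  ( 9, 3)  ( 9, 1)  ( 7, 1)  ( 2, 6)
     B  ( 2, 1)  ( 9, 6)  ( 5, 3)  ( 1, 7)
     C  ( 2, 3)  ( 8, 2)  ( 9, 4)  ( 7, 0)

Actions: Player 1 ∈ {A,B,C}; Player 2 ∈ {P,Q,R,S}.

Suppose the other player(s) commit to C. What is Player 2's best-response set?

argmax u_2 = {R}

u_2(P vs C) = 3
u_2(Q vs C) = 2
u_2(R vs C) = 4
u_2(S vs C) = 0
max payoff 4 at {R}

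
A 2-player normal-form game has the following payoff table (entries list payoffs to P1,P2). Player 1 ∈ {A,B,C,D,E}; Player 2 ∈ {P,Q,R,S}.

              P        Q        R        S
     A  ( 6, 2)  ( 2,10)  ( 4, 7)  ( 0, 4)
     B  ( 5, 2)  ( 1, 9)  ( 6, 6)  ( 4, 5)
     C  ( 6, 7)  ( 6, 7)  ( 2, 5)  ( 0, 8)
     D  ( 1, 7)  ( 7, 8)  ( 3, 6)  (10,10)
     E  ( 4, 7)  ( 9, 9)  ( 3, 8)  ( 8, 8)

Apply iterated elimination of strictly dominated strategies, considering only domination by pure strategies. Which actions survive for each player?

P2 drop P (S beats it: A:4>2 B:5>2 C:8>7 D:10>7 E:8>7)
P1 drop C (D beats it: Q:7>6 R:3>2 S:10>0)
P2 drop R (Q beats it: A:10>7 B:9>6 D:8>6 E:9>8)
P1 drop A (D beats it: Q:7>2 S:10>0)
P1 drop B (D beats it: Q:7>1 S:10>4)
P1→{D,E} P2→{Q,S}

Survivors P1:{D,E} P2:{Q,S}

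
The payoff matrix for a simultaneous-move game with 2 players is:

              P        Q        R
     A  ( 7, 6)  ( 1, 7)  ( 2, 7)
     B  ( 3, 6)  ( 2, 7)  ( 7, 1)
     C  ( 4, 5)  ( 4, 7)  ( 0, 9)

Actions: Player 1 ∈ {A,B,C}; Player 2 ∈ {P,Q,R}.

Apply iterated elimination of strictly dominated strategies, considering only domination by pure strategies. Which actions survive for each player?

P2 drop P (Q beats it: A:7>6 B:7>6 C:7>5)
P1 drop A (B beats it: Q:2>1 R:7>2)
P1→{B,C} P2→{Q,R}

IESDS → P1:{B,C} P2:{Q,R}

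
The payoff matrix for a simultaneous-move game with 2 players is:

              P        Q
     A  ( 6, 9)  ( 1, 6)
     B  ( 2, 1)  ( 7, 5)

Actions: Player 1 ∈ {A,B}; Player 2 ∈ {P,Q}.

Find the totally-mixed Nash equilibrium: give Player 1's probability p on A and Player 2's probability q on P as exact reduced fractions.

p=4/7, q=3/5

P1 indiff ⇒ q·6+(1-q)·1 = q·2+(1-q)·7 ⇒ q(4) = (1-q)(6) ⇒ q = 3/5
P2 indiff ⇒ p·9+(1-p)·1 = p·6+(1-p)·5 ⇒ p(3) = (1-p)(4) ⇒ p = 4/7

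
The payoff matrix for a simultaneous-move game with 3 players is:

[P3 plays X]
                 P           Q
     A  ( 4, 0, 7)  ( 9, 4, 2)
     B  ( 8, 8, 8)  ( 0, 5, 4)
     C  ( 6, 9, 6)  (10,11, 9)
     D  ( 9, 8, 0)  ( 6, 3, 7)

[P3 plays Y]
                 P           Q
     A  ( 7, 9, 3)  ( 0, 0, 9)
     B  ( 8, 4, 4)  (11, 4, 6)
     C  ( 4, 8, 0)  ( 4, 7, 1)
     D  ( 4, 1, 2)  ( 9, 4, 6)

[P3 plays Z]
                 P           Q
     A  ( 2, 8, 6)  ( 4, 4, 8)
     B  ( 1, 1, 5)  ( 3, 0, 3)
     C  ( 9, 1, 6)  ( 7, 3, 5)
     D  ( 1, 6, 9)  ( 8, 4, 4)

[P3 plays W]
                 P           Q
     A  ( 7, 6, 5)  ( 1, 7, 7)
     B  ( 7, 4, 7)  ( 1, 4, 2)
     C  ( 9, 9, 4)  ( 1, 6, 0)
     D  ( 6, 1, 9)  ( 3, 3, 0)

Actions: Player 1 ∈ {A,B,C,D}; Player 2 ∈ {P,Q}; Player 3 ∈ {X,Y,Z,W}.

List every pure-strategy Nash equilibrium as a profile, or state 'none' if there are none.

(A,P,X): not NE [P1→D gives 9>4; P2→Q gives 4>0]
(A,P,Y): not NE [P1→B gives 8>7; P3→X gives 7>3]
(A,P,Z): not NE [P1→C gives 9>2; P3→X gives 7>6]
(A,P,W): not NE [P1→C gives 9>7; P2→Q gives 7>6; P3→X gives 7>5]
(A,Q,X): not NE [P1→C gives 10>9; P3→Y gives 9>2]
(A,Q,Y): not NE [P1→B gives 11>0; P2→P gives 9>0]
(A,Q,Z): not NE [P1→D gives 8>4; P2→P gives 8>4; P3→Y gives 9>8]
(A,Q,W): not NE [P1→D gives 3>1; P3→Y gives 9>7]
(B,P,X): not NE [P1→D gives 9>8]
(B,P,Y): not NE [P3→X gives 8>4]
(B,P,Z): not NE [P1→C gives 9>1; P3→X gives 8>5]
(B,P,W): not NE [P1→C gives 9>7; P3→X gives 8>7]
(B,Q,X): not NE [P1→C gives 10>0; P2→P gives 8>5; P3→Y gives 6>4]
(B,Q,Y): NE
(B,Q,Z): not NE [P1→D gives 8>3; P2→P gives 1>0; P3→Y gives 6>3]
(B,Q,W): not NE [P1→D gives 3>1; P3→Y gives 6>2]
(C,P,X): not NE [P1→D gives 9>6; P2→Q gives 11>9]
(C,P,Y): not NE [P1→B gives 8>4; P3→Z gives 6>0]
(C,P,Z): not NE [P2→Q gives 3>1]
(C,P,W): not NE [P3→Z gives 6>4]
(C,Q,X): NE
(C,Q,Y): not NE [P1→B gives 11>4; P2→P gives 8>7; P3→X gives 9>1]
(C,Q,Z): not NE [P1→D gives 8>7; P3→X gives 9>5]
(C,Q,W): not NE [P1→D gives 3>1; P2→P gives 9>6; P3→X gives 9>0]
(D,P,X): not NE [P3→W gives 9>0]
(D,P,Y): not NE [P1→B gives 8>4; P2→Q gives 4>1; P3→W gives 9>2]
(D,P,Z): not NE [P1→C gives 9>1]
(D,P,W): not NE [P1→C gives 9>6; P2→Q gives 3>1]
(D,Q,X): not NE [P1→C gives 10>6; P2→P gives 8>3]
(D,Q,Y): not NE [P1→B gives 11>9; P3→X gives 7>6]
(D,Q,Z): not NE [P2→P gives 6>4; P3→X gives 7>4]
(D,Q,W): not NE [P3→X gives 7>0]

PSNE = {(B,Q,Y), (C,Q,X)}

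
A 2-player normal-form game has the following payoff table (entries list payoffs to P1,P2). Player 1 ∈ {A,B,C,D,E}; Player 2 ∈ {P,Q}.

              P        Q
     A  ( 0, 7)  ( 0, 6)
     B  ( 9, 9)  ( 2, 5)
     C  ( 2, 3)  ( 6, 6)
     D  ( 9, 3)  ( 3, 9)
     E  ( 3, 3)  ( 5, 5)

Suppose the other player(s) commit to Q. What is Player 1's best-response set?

P1 best: {C}

u_1(A vs Q) = 0
u_1(B vs Q) = 2
u_1(C vs Q) = 6
u_1(D vs Q) = 3
u_1(E vs Q) = 5
max payoff 6 at {C}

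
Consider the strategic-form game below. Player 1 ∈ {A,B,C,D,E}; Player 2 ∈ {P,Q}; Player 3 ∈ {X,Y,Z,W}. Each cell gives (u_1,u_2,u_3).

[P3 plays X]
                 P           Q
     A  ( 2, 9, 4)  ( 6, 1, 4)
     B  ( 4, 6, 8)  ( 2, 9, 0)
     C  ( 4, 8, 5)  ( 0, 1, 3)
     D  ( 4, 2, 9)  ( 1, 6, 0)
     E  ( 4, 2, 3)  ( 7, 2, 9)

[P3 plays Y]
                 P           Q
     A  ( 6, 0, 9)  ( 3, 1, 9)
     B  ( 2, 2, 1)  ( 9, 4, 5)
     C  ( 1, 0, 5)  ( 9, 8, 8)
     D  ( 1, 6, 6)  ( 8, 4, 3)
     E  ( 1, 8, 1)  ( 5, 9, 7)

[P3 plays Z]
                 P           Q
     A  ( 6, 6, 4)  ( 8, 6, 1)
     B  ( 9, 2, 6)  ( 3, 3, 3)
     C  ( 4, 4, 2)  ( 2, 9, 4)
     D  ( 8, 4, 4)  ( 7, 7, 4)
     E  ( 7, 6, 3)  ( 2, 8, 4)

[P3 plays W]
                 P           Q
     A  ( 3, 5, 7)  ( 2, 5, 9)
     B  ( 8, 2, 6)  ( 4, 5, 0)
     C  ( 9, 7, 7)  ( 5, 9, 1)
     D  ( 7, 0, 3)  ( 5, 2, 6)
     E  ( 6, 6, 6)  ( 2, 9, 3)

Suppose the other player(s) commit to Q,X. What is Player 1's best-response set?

u_1(A vs Q,X) = 6
u_1(B vs Q,X) = 2
u_1(C vs Q,X) = 0
u_1(D vs Q,X) = 1
u_1(E vs Q,X) = 7
max payoff 7 at {E}

argmax u_1 = {E}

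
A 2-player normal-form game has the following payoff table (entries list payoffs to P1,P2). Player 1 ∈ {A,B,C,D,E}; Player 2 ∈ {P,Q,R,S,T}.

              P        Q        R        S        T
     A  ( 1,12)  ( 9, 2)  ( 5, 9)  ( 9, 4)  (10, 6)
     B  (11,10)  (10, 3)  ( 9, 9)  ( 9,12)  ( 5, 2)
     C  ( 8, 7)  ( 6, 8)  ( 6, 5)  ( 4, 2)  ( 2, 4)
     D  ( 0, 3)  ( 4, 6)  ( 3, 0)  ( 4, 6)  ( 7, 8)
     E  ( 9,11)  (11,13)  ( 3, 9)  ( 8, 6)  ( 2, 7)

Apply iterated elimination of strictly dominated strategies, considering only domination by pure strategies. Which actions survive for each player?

IESDS → P1:{A,B,E} P2:{P,Q,S}

P1 drop C (B beats it: P:11>8 Q:10>6 R:9>6 S:9>4 T:5>2)
P1 drop D (A beats it: P:1>0 Q:9>4 R:5>3 S:9>4 T:10>7)
P2 drop R (P beats it: A:12>9 B:10>9 E:11>9)
P2 drop T (P beats it: A:12>6 B:10>2 E:11>7)
P1→{A,B,E} P2→{P,Q,S}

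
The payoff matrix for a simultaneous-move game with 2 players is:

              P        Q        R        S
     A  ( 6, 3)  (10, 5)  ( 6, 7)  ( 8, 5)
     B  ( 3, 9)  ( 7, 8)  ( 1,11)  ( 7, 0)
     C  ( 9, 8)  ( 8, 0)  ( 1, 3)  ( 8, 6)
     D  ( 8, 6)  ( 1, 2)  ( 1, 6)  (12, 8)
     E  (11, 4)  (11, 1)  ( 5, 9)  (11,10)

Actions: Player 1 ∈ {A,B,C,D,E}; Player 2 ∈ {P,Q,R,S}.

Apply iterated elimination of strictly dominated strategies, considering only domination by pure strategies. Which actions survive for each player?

P1 drop B (A beats it: P:6>3 Q:10>7 R:6>1 S:8>7)
P1 drop C (E beats it: P:11>9 Q:11>8 R:5>1 S:11>8)
P2 drop P (S beats it: A:5>3 D:8>6 E:10>4)
P2 drop Q (R beats it: A:7>5 D:6>2 E:9>1)
P1→{A,D,E} P2→{R,S}

Remaining: P1:{A,D,E} P2:{R,S}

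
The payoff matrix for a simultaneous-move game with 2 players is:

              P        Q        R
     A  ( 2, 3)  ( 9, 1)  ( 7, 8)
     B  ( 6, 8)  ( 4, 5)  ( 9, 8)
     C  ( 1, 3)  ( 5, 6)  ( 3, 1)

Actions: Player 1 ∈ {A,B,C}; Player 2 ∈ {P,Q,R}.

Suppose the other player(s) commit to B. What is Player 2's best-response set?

u_2(P vs B) = 8
u_2(Q vs B) = 5
u_2(R vs B) = 8
max payoff 8 at {P,R}

P2 best: {P,R}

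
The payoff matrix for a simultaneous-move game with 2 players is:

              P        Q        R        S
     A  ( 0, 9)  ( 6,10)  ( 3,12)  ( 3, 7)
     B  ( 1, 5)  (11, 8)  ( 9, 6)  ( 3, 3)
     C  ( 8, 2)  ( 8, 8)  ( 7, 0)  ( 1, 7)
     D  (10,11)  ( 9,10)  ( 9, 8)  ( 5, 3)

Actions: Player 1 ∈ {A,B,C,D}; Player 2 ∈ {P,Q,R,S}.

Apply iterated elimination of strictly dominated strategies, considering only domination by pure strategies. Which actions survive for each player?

P1 drop A (D beats it: P:10>0 Q:9>6 R:9>3 S:5>3)
P1 drop C (D beats it: P:10>8 Q:9>8 R:9>7 S:5>1)
P2 drop R (Q beats it: B:8>6 D:10>8)
P2 drop S (P beats it: B:5>3 D:11>3)
P1→{B,D} P2→{P,Q}

IESDS → P1:{B,D} P2:{P,Q}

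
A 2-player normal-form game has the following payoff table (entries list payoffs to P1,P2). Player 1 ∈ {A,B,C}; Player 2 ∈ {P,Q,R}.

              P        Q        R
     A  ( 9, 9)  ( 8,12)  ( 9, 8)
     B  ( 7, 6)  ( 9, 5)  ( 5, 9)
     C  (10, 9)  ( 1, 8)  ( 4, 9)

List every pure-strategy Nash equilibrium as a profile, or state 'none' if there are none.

NE set: (C,P)

(A,P): not NE [P1→C gives 10>9; P2→Q gives 12>9]
(A,Q): not NE [P1→B gives 9>8]
(A,R): not NE [P2→Q gives 12>8]
(B,P): not NE [P1→C gives 10>7; P2→R gives 9>6]
(B,Q): not NE [P2→R gives 9>5]
(B,R): not NE [P1→A gives 9>5]
(C,P): NE
(C,Q): not NE [P1→B gives 9>1; P2→R gives 9>8]
(C,R): not NE [P1→A gives 9>4]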